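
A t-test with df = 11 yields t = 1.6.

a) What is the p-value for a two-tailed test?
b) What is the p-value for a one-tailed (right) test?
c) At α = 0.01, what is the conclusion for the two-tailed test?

Answer: a) 0.1379, b) 0.0690, c) fail to reject H₀

Derivation:
Using t-distribution with df = 11:
a) Two-tailed: p = 2×P(T > 1.6) = 0.1379
b) One-tailed: p = P(T > 1.6) = 0.0690
c) 0.1379 ≥ 0.01, fail to reject H₀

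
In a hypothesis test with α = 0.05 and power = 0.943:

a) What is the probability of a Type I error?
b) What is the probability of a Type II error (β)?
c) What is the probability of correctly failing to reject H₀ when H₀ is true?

Answer: a) 0.05, b) 0.057, c) 0.95

Derivation:
a) Type I error probability = α = 0.05
b) Power = P(reject H₀ | H₁ true) = 1 - β = 0.943, so Type II error probability = β = 1 - Power = 0.057
c) P(fail to reject H₀ | H₀ true) = 1 - α = 0.95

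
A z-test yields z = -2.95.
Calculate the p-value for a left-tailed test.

Answer: p-value ≈ 0.0016

Derivation:
For z = -2.95:
p = P(Z < -2.95) = Φ(-2.95) = 0.0016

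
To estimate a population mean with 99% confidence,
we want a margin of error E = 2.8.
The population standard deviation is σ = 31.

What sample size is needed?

Answer: n = 814

Derivation:
z_0.005 = 2.576
n = (z×σ/E)² = (2.576×31/2.8)²
n = 813.3904
Round up: n = 814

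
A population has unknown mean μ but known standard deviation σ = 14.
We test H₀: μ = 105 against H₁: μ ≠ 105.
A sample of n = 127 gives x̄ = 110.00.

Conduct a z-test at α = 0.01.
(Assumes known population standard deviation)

Standard error: SE = σ/√n = 14/√127 = 1.2423
z-statistic: z = (x̄ - μ₀)/SE = (110.00 - 105)/1.2423 = 4.0248
Critical value: ±2.576
p-value = 0.0001
Decision: reject H₀

Answer: z = 4.0248, reject H₀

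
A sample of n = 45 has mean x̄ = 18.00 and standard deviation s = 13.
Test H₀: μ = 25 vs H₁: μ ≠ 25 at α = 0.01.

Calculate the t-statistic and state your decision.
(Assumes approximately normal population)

Answer: t = -3.6122, reject H₀

Derivation:
df = n - 1 = 44
SE = s/√n = 13/√45 = 1.9379
t = (x̄ - μ₀)/SE = (18.00 - 25)/1.9379 = -3.6122
Critical value: t_{0.005,44} = ±2.692
p-value ≈ 0.0008
Decision: reject H₀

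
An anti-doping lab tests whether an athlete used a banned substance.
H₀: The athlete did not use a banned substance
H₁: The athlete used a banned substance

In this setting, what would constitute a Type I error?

Answer: Falsely accusing a clean athlete of doping

Derivation:
Type I error: rejecting H₀ when it is actually true (false positive).
Type II error: failing to reject H₀ when H₁ is actually true (false negative).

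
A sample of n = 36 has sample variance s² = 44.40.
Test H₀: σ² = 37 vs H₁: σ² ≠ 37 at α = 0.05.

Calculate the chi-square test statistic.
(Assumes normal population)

Answer: χ² = 42.0000, fail to reject H₀

Derivation:
df = n - 1 = 35
χ² = (n-1)s²/σ₀² = 35×44.40/37 = 42.0000
Critical values: χ²_{0.975,35} = 20.569, χ²_{0.025,35} = 53.203
Rejection region: χ² < 20.569 or χ² > 53.203
Decision: fail to reject H₀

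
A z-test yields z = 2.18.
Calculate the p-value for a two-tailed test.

Answer: p-value ≈ 0.0293

Derivation:
For z = 2.18:
p = 2×P(Z > |2.18|) = 2×(1 - Φ(2.18)) = 0.0293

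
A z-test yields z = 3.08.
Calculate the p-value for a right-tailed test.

Answer: p-value ≈ 0.0010

Derivation:
For z = 3.08:
p = P(Z > 3.08) = 1 - Φ(3.08) = 0.0010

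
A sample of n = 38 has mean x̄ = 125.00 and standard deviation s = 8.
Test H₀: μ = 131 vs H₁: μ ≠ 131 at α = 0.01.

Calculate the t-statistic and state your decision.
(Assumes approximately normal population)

df = n - 1 = 37
SE = s/√n = 8/√38 = 1.2978
t = (x̄ - μ₀)/SE = (125.00 - 131)/1.2978 = -4.6232
Critical value: t_{0.005,37} = ±2.715
p-value < 0.0001
Decision: reject H₀

Answer: t = -4.6232, reject H₀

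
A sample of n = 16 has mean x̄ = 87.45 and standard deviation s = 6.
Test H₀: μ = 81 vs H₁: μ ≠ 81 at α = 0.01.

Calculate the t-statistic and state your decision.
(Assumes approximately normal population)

Answer: t = 4.3000, reject H₀

Derivation:
df = n - 1 = 15
SE = s/√n = 6/√16 = 1.5000
t = (x̄ - μ₀)/SE = (87.45 - 81)/1.5000 = 4.3000
Critical value: t_{0.005,15} = ±2.947
p-value ≈ 0.0006
Decision: reject H₀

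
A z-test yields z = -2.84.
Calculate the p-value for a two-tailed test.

Answer: p-value ≈ 0.0045

Derivation:
For z = -2.84:
p = 2×P(Z > |-2.84|) = 2×(1 - Φ(2.84)) = 0.0045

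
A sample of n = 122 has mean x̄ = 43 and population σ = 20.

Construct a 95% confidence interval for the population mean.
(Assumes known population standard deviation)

Confidence level: 95%, α = 0.05
z_0.025 = 1.960
SE = σ/√n = 20/√122 = 1.8107
Margin of error = 1.960 × 1.8107 = 3.5490
CI: x̄ ± margin = 43 ± 3.5490
CI: (39.4510, 46.5490)

Answer: (39.4510, 46.5490)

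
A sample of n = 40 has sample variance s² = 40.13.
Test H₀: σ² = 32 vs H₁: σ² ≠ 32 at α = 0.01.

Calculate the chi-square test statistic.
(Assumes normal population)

df = n - 1 = 39
χ² = (n-1)s²/σ₀² = 39×40.13/32 = 48.9084
Critical values: χ²_{0.995,39} = 19.996, χ²_{0.005,39} = 65.476
Rejection region: χ² < 19.996 or χ² > 65.476
Decision: fail to reject H₀

Answer: χ² = 48.9084, fail to reject H₀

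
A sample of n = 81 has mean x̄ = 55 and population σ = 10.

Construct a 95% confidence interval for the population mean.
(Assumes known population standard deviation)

Confidence level: 95%, α = 0.05
z_0.025 = 1.960
SE = σ/√n = 10/√81 = 1.1111
Margin of error = 1.960 × 1.1111 = 2.1778
CI: x̄ ± margin = 55 ± 2.1778
CI: (52.8222, 57.1778)

Answer: (52.8222, 57.1778)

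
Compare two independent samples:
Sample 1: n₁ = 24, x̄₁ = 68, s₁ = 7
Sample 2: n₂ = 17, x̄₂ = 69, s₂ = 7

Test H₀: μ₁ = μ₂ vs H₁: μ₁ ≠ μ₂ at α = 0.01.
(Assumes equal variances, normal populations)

Pooled variance: s²_p = [23×7² + 16×7²]/(39) = 49.0000
s_p = 7.0000
SE = s_p×√(1/n₁ + 1/n₂) = 7.0000×√(1/24 + 1/17) = 2.2190
t = (x̄₁ - x̄₂)/SE = (68 - 69)/2.2190 = -0.4507
df = 39, t-critical = ±2.708
Decision: fail to reject H₀

Answer: t = -0.4507, fail to reject H₀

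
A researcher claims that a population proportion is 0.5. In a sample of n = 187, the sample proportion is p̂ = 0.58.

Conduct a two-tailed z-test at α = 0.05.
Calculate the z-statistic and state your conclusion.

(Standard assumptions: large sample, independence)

Answer: z = 2.1879, reject H₀

Derivation:
H₀: p = 0.5, H₁: p ≠ 0.5
Standard error: SE = √(p₀(1-p₀)/n) = √(0.5×0.5/187) = 0.036564
z-statistic: z = (p̂ - p₀)/SE = (0.58 - 0.5)/0.036564 = 2.1879
Critical value: z_0.025 = ±1.960
p-value = 0.0287
Decision: reject H₀ at α = 0.05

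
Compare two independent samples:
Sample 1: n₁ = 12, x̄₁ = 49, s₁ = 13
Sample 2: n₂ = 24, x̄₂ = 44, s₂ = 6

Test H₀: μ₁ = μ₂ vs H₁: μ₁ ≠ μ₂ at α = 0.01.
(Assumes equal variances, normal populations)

Answer: t = 1.5908, fail to reject H₀

Derivation:
Pooled variance: s²_p = [11×13² + 23×6²]/(34) = 79.0294
s_p = 8.8898
SE = s_p×√(1/n₁ + 1/n₂) = 8.8898×√(1/12 + 1/24) = 3.1430
t = (x̄₁ - x̄₂)/SE = (49 - 44)/3.1430 = 1.5908
df = 34, t-critical = ±2.728
Decision: fail to reject H₀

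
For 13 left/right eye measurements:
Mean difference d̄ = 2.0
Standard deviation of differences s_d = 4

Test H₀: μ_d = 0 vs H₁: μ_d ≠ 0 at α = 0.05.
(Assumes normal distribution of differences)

Answer: t = 1.8028, fail to reject H₀

Derivation:
df = n - 1 = 12
SE = s_d/√n = 4/√13 = 1.1094
t = d̄/SE = 2.0/1.1094 = 1.8028
Critical value: t_{0.025,12} = ±2.179
p-value ≈ 0.0966
Decision: fail to reject H₀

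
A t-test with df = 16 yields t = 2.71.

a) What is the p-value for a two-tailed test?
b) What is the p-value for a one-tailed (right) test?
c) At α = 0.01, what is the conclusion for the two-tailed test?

Using t-distribution with df = 16:
a) Two-tailed: p = 2×P(T > 2.71) = 0.0155
b) One-tailed: p = P(T > 2.71) = 0.0077
c) 0.0155 ≥ 0.01, fail to reject H₀

Answer: a) 0.0155, b) 0.0077, c) fail to reject H₀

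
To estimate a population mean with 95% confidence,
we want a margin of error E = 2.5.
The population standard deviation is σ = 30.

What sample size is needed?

Answer: n = 554

Derivation:
z_0.025 = 1.960
n = (z×σ/E)² = (1.960×30/2.5)²
n = 553.1904
Round up: n = 554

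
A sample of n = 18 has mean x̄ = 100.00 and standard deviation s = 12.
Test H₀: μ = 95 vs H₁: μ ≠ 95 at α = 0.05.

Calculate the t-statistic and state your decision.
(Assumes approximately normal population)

Answer: t = 1.7678, fail to reject H₀

Derivation:
df = n - 1 = 17
SE = s/√n = 12/√18 = 2.8284
t = (x̄ - μ₀)/SE = (100.00 - 95)/2.8284 = 1.7678
Critical value: t_{0.025,17} = ±2.110
p-value ≈ 0.0950
Decision: fail to reject H₀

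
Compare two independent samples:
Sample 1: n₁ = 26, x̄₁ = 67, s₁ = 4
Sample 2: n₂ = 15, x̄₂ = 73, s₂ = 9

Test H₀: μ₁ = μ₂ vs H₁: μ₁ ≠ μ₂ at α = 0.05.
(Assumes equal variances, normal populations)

Answer: t = -2.9506, reject H₀

Derivation:
Pooled variance: s²_p = [25×4² + 14×9²]/(39) = 39.3333
s_p = 6.2716
SE = s_p×√(1/n₁ + 1/n₂) = 6.2716×√(1/26 + 1/15) = 2.0335
t = (x̄₁ - x̄₂)/SE = (67 - 73)/2.0335 = -2.9506
df = 39, t-critical = ±2.023
Decision: reject H₀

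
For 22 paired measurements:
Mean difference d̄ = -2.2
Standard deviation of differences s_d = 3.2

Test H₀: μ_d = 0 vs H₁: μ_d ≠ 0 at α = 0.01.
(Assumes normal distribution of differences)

df = n - 1 = 21
SE = s_d/√n = 3.2/√22 = 0.6822
t = d̄/SE = -2.2/0.6822 = -3.2249
Critical value: t_{0.005,21} = ±2.831
p-value ≈ 0.0041
Decision: reject H₀

Answer: t = -3.2249, reject H₀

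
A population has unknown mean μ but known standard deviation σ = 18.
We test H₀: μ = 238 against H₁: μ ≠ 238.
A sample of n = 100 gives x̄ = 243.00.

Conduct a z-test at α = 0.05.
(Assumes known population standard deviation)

Standard error: SE = σ/√n = 18/√100 = 1.8000
z-statistic: z = (x̄ - μ₀)/SE = (243.00 - 238)/1.8000 = 2.7778
Critical value: ±1.960
p-value = 0.0055
Decision: reject H₀

Answer: z = 2.7778, reject H₀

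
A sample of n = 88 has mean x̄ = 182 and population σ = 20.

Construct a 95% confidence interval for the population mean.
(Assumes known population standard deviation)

Confidence level: 95%, α = 0.05
z_0.025 = 1.960
SE = σ/√n = 20/√88 = 2.1320
Margin of error = 1.960 × 2.1320 = 4.1787
CI: x̄ ± margin = 182 ± 4.1787
CI: (177.8213, 186.1787)

Answer: (177.8213, 186.1787)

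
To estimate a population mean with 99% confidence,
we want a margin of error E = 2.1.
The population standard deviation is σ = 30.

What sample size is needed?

Answer: n = 1355

Derivation:
z_0.005 = 2.576
n = (z×σ/E)² = (2.576×30/2.1)²
n = 1354.2400
Round up: n = 1355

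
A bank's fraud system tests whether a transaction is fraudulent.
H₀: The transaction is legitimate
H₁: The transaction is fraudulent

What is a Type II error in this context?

Answer: Allowing a fraudulent transaction to go through

Derivation:
Type I error (α): Rejecting H₀ when H₀ is true
Type II error (β): Failing to reject H₀ when H₁ is true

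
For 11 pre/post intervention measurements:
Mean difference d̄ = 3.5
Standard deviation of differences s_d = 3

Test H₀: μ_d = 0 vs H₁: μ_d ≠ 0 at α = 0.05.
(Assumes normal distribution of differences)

Answer: t = 3.8695, reject H₀

Derivation:
df = n - 1 = 10
SE = s_d/√n = 3/√11 = 0.9045
t = d̄/SE = 3.5/0.9045 = 3.8695
Critical value: t_{0.025,10} = ±2.228
p-value ≈ 0.0031
Decision: reject H₀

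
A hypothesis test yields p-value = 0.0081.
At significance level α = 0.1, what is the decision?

Compare p-value to α:
0.0081 < 0.1
Decision: reject H₀

Answer: reject H₀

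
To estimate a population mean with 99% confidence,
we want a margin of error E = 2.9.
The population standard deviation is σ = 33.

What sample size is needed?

z_0.005 = 2.576
n = (z×σ/E)² = (2.576×33/2.9)²
n = 859.2580
Round up: n = 860

Answer: n = 860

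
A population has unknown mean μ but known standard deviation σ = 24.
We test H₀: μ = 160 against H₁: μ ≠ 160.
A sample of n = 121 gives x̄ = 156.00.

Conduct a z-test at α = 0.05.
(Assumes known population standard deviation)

Answer: z = -1.8333, fail to reject H₀

Derivation:
Standard error: SE = σ/√n = 24/√121 = 2.1818
z-statistic: z = (x̄ - μ₀)/SE = (156.00 - 160)/2.1818 = -1.8333
Critical value: ±1.960
p-value = 0.0668
Decision: fail to reject H₀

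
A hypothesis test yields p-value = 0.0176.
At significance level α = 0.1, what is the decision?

Compare p-value to α:
0.0176 < 0.1
Decision: reject H₀

Answer: reject H₀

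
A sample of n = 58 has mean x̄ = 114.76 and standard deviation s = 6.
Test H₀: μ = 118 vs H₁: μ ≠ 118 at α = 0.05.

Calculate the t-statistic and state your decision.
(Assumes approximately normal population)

Answer: t = -4.1127, reject H₀

Derivation:
df = n - 1 = 57
SE = s/√n = 6/√58 = 0.7878
t = (x̄ - μ₀)/SE = (114.76 - 118)/0.7878 = -4.1127
Critical value: t_{0.025,57} = ±2.002
p-value ≈ 0.0001
Decision: reject H₀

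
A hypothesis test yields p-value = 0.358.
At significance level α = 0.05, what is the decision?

Compare p-value to α:
0.358 ≥ 0.05
Decision: fail to reject H₀

Answer: fail to reject H₀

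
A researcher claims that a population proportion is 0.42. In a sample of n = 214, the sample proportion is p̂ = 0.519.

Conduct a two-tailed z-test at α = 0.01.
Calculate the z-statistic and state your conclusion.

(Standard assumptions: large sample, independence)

Answer: z = 2.9343, reject H₀

Derivation:
H₀: p = 0.42, H₁: p ≠ 0.42
Standard error: SE = √(p₀(1-p₀)/n) = √(0.42×0.58/214) = 0.033739
z-statistic: z = (p̂ - p₀)/SE = (0.519 - 0.42)/0.033739 = 2.9343
Critical value: z_0.005 = ±2.576
p-value = 0.0033
Decision: reject H₀ at α = 0.01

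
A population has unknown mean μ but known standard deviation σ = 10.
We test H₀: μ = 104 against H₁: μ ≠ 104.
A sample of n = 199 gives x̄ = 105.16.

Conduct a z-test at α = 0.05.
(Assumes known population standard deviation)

Standard error: SE = σ/√n = 10/√199 = 0.7089
z-statistic: z = (x̄ - μ₀)/SE = (105.16 - 104)/0.7089 = 1.6363
Critical value: ±1.960
p-value = 0.1018
Decision: fail to reject H₀

Answer: z = 1.6363, fail to reject H₀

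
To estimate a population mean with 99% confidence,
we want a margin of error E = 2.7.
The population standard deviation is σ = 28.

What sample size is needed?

z_0.005 = 2.576
n = (z×σ/E)² = (2.576×28/2.7)²
n = 713.6418
Round up: n = 714

Answer: n = 714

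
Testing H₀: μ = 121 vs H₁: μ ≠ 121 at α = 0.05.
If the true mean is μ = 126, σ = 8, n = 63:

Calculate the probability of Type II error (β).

SE = σ/√n = 8/√63 = 1.0079
Critical values: μ₀ ± z_0.025×SE = 121 ± 1.960×1.0079
Acceptance region: (119.0245, 122.9755)
Under H₁ (μ = 126): z_high = (122.9755 - 126)/1.0079 = -3.0008, z_low = (119.0245 - 126)/1.0079 = -6.9208
β = P(not reject | H₁) = Φ(-3.0008) - Φ(-6.9208) ≈ 0.0013

Answer: β ≈ 0.0013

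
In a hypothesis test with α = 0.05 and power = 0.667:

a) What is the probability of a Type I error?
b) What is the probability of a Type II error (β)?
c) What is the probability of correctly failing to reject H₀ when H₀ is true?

a) Type I error probability = α = 0.05
b) Power = P(reject H₀ | H₁ true) = 1 - β = 0.667, so Type II error probability = β = 1 - Power = 0.333
c) P(fail to reject H₀ | H₀ true) = 1 - α = 0.95

Answer: a) 0.05, b) 0.333, c) 0.95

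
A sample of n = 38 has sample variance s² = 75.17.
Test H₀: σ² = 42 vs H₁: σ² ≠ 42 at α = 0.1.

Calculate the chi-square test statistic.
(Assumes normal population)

Answer: χ² = 66.2212, reject H₀

Derivation:
df = n - 1 = 37
χ² = (n-1)s²/σ₀² = 37×75.17/42 = 66.2212
Critical values: χ²_{0.95,37} = 24.075, χ²_{0.05,37} = 52.192
Rejection region: χ² < 24.075 or χ² > 52.192
Decision: reject H₀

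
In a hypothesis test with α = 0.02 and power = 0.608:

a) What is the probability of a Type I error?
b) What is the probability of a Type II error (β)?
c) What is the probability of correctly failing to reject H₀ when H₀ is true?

a) Type I error probability = α = 0.02
b) Power = P(reject H₀ | H₁ true) = 1 - β = 0.608, so Type II error probability = β = 1 - Power = 0.392
c) P(fail to reject H₀ | H₀ true) = 1 - α = 0.98

Answer: a) 0.02, b) 0.392, c) 0.98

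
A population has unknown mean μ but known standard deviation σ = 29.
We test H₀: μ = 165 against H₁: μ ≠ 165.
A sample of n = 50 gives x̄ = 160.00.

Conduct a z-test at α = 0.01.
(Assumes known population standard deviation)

Standard error: SE = σ/√n = 29/√50 = 4.1012
z-statistic: z = (x̄ - μ₀)/SE = (160.00 - 165)/4.1012 = -1.2192
Critical value: ±2.576
p-value = 0.2228
Decision: fail to reject H₀

Answer: z = -1.2192, fail to reject H₀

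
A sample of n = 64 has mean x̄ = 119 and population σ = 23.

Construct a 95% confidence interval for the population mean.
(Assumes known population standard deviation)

Answer: (113.3650, 124.6350)

Derivation:
Confidence level: 95%, α = 0.05
z_0.025 = 1.960
SE = σ/√n = 23/√64 = 2.8750
Margin of error = 1.960 × 2.8750 = 5.6350
CI: x̄ ± margin = 119 ± 5.6350
CI: (113.3650, 124.6350)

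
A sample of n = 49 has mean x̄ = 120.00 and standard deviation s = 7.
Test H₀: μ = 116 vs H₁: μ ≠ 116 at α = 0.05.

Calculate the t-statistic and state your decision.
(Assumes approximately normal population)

Answer: t = 4.0000, reject H₀

Derivation:
df = n - 1 = 48
SE = s/√n = 7/√49 = 1.0000
t = (x̄ - μ₀)/SE = (120.00 - 116)/1.0000 = 4.0000
Critical value: t_{0.025,48} = ±2.011
p-value ≈ 0.0002
Decision: reject H₀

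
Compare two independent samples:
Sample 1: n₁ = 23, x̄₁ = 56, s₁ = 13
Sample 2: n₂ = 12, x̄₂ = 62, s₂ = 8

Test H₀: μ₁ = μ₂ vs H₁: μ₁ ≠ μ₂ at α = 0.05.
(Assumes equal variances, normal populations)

Answer: t = -1.4555, fail to reject H₀

Derivation:
Pooled variance: s²_p = [22×13² + 11×8²]/(33) = 134.0000
s_p = 11.5758
SE = s_p×√(1/n₁ + 1/n₂) = 11.5758×√(1/23 + 1/12) = 4.1222
t = (x̄₁ - x̄₂)/SE = (56 - 62)/4.1222 = -1.4555
df = 33, t-critical = ±2.035
Decision: fail to reject H₀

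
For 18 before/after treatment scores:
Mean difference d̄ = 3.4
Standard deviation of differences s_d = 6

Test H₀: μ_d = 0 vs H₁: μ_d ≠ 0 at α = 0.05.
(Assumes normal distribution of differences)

Answer: t = 2.4042, reject H₀

Derivation:
df = n - 1 = 17
SE = s_d/√n = 6/√18 = 1.4142
t = d̄/SE = 3.4/1.4142 = 2.4042
Critical value: t_{0.025,17} = ±2.110
p-value ≈ 0.0279
Decision: reject H₀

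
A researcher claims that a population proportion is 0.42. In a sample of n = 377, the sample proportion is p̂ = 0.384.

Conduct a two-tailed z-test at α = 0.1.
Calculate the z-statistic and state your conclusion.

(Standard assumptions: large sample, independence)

H₀: p = 0.42, H₁: p ≠ 0.42
Standard error: SE = √(p₀(1-p₀)/n) = √(0.42×0.58/377) = 0.025420
z-statistic: z = (p̂ - p₀)/SE = (0.384 - 0.42)/0.025420 = -1.4162
Critical value: z_0.05 = ±1.645
p-value = 0.1567
Decision: fail to reject H₀ at α = 0.1

Answer: z = -1.4162, fail to reject H₀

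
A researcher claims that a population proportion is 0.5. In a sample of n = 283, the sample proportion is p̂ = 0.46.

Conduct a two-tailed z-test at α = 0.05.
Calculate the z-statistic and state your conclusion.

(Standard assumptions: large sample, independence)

H₀: p = 0.5, H₁: p ≠ 0.5
Standard error: SE = √(p₀(1-p₀)/n) = √(0.5×0.5/283) = 0.029722
z-statistic: z = (p̂ - p₀)/SE = (0.46 - 0.5)/0.029722 = -1.3458
Critical value: z_0.025 = ±1.960
p-value = 0.1784
Decision: fail to reject H₀ at α = 0.05

Answer: z = -1.3458, fail to reject H₀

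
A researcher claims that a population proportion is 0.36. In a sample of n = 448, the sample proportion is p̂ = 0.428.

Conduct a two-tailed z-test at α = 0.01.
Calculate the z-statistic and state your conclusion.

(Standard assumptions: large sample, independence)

Answer: z = 2.9985, reject H₀

Derivation:
H₀: p = 0.36, H₁: p ≠ 0.36
Standard error: SE = √(p₀(1-p₀)/n) = √(0.36×0.64/448) = 0.022678
z-statistic: z = (p̂ - p₀)/SE = (0.428 - 0.36)/0.022678 = 2.9985
Critical value: z_0.005 = ±2.576
p-value = 0.0027
Decision: reject H₀ at α = 0.01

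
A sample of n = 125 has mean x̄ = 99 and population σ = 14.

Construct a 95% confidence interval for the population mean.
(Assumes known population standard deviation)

Confidence level: 95%, α = 0.05
z_0.025 = 1.960
SE = σ/√n = 14/√125 = 1.2522
Margin of error = 1.960 × 1.2522 = 2.4543
CI: x̄ ± margin = 99 ± 2.4543
CI: (96.5457, 101.4543)

Answer: (96.5457, 101.4543)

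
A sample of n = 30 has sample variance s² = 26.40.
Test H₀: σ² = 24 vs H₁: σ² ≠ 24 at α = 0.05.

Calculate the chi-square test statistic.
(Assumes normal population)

df = n - 1 = 29
χ² = (n-1)s²/σ₀² = 29×26.40/24 = 31.9000
Critical values: χ²_{0.975,29} = 16.047, χ²_{0.025,29} = 45.722
Rejection region: χ² < 16.047 or χ² > 45.722
Decision: fail to reject H₀

Answer: χ² = 31.9000, fail to reject H₀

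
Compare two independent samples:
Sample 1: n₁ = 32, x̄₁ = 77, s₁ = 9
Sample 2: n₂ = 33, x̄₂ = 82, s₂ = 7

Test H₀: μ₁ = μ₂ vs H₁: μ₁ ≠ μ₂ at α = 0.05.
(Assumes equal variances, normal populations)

Answer: t = -2.5046, reject H₀

Derivation:
Pooled variance: s²_p = [31×9² + 32×7²]/(63) = 64.7460
s_p = 8.0465
SE = s_p×√(1/n₁ + 1/n₂) = 8.0465×√(1/32 + 1/33) = 1.9963
t = (x̄₁ - x̄₂)/SE = (77 - 82)/1.9963 = -2.5046
df = 63, t-critical = ±1.998
Decision: reject H₀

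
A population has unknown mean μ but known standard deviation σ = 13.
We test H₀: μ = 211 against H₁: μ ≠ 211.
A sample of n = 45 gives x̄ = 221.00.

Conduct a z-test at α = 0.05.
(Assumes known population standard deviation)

Standard error: SE = σ/√n = 13/√45 = 1.9379
z-statistic: z = (x̄ - μ₀)/SE = (221.00 - 211)/1.9379 = 5.1602
Critical value: ±1.960
p-value < 0.0001
Decision: reject H₀

Answer: z = 5.1602, reject H₀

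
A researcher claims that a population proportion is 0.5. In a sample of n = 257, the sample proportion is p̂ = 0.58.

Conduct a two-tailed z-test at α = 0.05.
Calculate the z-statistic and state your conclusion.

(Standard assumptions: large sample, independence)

Answer: z = 2.5650, reject H₀

Derivation:
H₀: p = 0.5, H₁: p ≠ 0.5
Standard error: SE = √(p₀(1-p₀)/n) = √(0.5×0.5/257) = 0.031189
z-statistic: z = (p̂ - p₀)/SE = (0.58 - 0.5)/0.031189 = 2.5650
Critical value: z_0.025 = ±1.960
p-value = 0.0103
Decision: reject H₀ at α = 0.05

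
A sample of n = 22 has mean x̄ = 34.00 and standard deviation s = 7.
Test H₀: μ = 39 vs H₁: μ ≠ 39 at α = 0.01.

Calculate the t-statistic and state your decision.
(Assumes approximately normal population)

Answer: t = -3.3503, reject H₀

Derivation:
df = n - 1 = 21
SE = s/√n = 7/√22 = 1.4924
t = (x̄ - μ₀)/SE = (34.00 - 39)/1.4924 = -3.3503
Critical value: t_{0.005,21} = ±2.831
p-value ≈ 0.0030
Decision: reject H₀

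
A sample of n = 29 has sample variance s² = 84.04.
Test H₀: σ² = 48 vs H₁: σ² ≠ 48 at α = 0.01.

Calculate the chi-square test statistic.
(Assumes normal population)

Answer: χ² = 49.0233, fail to reject H₀

Derivation:
df = n - 1 = 28
χ² = (n-1)s²/σ₀² = 28×84.04/48 = 49.0233
Critical values: χ²_{0.995,28} = 12.461, χ²_{0.005,28} = 50.993
Rejection region: χ² < 12.461 or χ² > 50.993
Decision: fail to reject H₀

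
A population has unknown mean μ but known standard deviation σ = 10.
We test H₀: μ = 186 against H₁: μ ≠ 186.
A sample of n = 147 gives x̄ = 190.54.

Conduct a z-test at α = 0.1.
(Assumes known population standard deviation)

Standard error: SE = σ/√n = 10/√147 = 0.8248
z-statistic: z = (x̄ - μ₀)/SE = (190.54 - 186)/0.8248 = 5.5044
Critical value: ±1.645
p-value < 0.0001
Decision: reject H₀

Answer: z = 5.5044, reject H₀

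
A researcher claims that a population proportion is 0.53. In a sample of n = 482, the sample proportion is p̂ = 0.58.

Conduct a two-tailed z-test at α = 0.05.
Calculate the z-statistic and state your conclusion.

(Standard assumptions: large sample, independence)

Answer: z = 2.1994, reject H₀

Derivation:
H₀: p = 0.53, H₁: p ≠ 0.53
Standard error: SE = √(p₀(1-p₀)/n) = √(0.53×0.47/482) = 0.022733
z-statistic: z = (p̂ - p₀)/SE = (0.58 - 0.53)/0.022733 = 2.1994
Critical value: z_0.025 = ±1.960
p-value = 0.0278
Decision: reject H₀ at α = 0.05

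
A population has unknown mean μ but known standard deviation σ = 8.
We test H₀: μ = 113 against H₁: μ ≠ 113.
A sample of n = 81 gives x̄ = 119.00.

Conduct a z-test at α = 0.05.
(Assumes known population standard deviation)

Standard error: SE = σ/√n = 8/√81 = 0.8889
z-statistic: z = (x̄ - μ₀)/SE = (119.00 - 113)/0.8889 = 6.7499
Critical value: ±1.960
p-value < 0.0001
Decision: reject H₀

Answer: z = 6.7499, reject H₀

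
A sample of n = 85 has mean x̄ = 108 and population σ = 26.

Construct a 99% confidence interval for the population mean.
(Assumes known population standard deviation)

Answer: (100.7354, 115.2646)

Derivation:
Confidence level: 99%, α = 0.01
z_0.005 = 2.576
SE = σ/√n = 26/√85 = 2.8201
Margin of error = 2.576 × 2.8201 = 7.2646
CI: x̄ ± margin = 108 ± 7.2646
CI: (100.7354, 115.2646)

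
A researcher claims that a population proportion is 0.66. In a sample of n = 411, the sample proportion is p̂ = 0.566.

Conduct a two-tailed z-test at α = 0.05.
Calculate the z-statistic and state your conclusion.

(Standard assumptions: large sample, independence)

H₀: p = 0.66, H₁: p ≠ 0.66
Standard error: SE = √(p₀(1-p₀)/n) = √(0.66×0.34/411) = 0.023366
z-statistic: z = (p̂ - p₀)/SE = (0.566 - 0.66)/0.023366 = -4.0229
Critical value: z_0.025 = ±1.960
p-value = 0.0001
Decision: reject H₀ at α = 0.05

Answer: z = -4.0229, reject H₀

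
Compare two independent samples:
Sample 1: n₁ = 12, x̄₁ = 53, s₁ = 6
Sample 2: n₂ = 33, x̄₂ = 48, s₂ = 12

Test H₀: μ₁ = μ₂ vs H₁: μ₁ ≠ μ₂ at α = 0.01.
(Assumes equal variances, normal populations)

Pooled variance: s²_p = [11×6² + 32×12²]/(43) = 116.3721
s_p = 10.7876
SE = s_p×√(1/n₁ + 1/n₂) = 10.7876×√(1/12 + 1/33) = 3.6365
t = (x̄₁ - x̄₂)/SE = (53 - 48)/3.6365 = 1.3749
df = 43, t-critical = ±2.695
Decision: fail to reject H₀

Answer: t = 1.3749, fail to reject H₀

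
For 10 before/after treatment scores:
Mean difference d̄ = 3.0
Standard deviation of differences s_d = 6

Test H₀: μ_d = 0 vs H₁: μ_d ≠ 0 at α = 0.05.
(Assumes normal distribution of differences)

Answer: t = 1.5811, fail to reject H₀

Derivation:
df = n - 1 = 9
SE = s_d/√n = 6/√10 = 1.8974
t = d̄/SE = 3.0/1.8974 = 1.5811
Critical value: t_{0.025,9} = ±2.262
p-value ≈ 0.1483
Decision: fail to reject H₀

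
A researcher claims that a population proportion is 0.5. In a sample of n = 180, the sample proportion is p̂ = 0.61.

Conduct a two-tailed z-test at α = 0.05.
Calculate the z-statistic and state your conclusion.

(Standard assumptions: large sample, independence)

H₀: p = 0.5, H₁: p ≠ 0.5
Standard error: SE = √(p₀(1-p₀)/n) = √(0.5×0.5/180) = 0.037268
z-statistic: z = (p̂ - p₀)/SE = (0.61 - 0.5)/0.037268 = 2.9516
Critical value: z_0.025 = ±1.960
p-value = 0.0032
Decision: reject H₀ at α = 0.05

Answer: z = 2.9516, reject H₀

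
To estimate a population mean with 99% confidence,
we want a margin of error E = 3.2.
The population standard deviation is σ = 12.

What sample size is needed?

z_0.005 = 2.576
n = (z×σ/E)² = (2.576×12/3.2)²
n = 93.3156
Round up: n = 94

Answer: n = 94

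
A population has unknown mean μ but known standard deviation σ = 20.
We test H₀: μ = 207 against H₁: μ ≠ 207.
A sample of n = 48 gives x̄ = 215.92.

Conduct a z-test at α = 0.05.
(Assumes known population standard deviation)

Answer: z = 3.0899, reject H₀

Derivation:
Standard error: SE = σ/√n = 20/√48 = 2.8868
z-statistic: z = (x̄ - μ₀)/SE = (215.92 - 207)/2.8868 = 3.0899
Critical value: ±1.960
p-value = 0.0020
Decision: reject H₀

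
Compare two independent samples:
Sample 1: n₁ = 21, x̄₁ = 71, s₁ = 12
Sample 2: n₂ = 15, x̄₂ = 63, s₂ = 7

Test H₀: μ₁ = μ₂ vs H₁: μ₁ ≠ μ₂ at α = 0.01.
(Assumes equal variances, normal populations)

Pooled variance: s²_p = [20×12² + 14×7²]/(34) = 104.8824
s_p = 10.2412
SE = s_p×√(1/n₁ + 1/n₂) = 10.2412×√(1/21 + 1/15) = 3.4622
t = (x̄₁ - x̄₂)/SE = (71 - 63)/3.4622 = 2.3107
df = 34, t-critical = ±2.728
Decision: fail to reject H₀

Answer: t = 2.3107, fail to reject H₀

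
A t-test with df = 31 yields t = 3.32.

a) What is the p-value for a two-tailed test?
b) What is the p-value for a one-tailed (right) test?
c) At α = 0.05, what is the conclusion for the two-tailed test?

Using t-distribution with df = 31:
a) Two-tailed: p = 2×P(T > 3.32) = 0.0023
b) One-tailed: p = P(T > 3.32) = 0.0012
c) 0.0023 < 0.05, reject H₀

Answer: a) 0.0023, b) 0.0012, c) reject H₀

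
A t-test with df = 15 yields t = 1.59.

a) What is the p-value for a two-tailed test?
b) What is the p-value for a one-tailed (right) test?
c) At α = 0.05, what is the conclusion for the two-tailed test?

Answer: a) 0.1327, b) 0.0663, c) fail to reject H₀

Derivation:
Using t-distribution with df = 15:
a) Two-tailed: p = 2×P(T > 1.59) = 0.1327
b) One-tailed: p = P(T > 1.59) = 0.0663
c) 0.1327 ≥ 0.05, fail to reject H₀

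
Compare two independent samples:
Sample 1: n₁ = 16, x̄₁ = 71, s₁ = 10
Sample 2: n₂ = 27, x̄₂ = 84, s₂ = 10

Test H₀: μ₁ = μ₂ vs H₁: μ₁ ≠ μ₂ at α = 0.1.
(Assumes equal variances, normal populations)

Pooled variance: s²_p = [15×10² + 26×10²]/(41) = 100.0000
s_p = 10.0000
SE = s_p×√(1/n₁ + 1/n₂) = 10.0000×√(1/16 + 1/27) = 3.1549
t = (x̄₁ - x̄₂)/SE = (71 - 84)/3.1549 = -4.1206
df = 41, t-critical = ±1.683
Decision: reject H₀

Answer: t = -4.1206, reject H₀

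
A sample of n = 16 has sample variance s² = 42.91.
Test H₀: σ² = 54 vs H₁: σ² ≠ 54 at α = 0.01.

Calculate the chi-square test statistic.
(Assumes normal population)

df = n - 1 = 15
χ² = (n-1)s²/σ₀² = 15×42.91/54 = 11.9194
Critical values: χ²_{0.995,15} = 4.601, χ²_{0.005,15} = 32.801
Rejection region: χ² < 4.601 or χ² > 32.801
Decision: fail to reject H₀

Answer: χ² = 11.9194, fail to reject H₀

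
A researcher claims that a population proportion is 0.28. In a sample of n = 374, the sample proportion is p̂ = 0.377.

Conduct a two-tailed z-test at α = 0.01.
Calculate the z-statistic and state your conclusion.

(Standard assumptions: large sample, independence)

H₀: p = 0.28, H₁: p ≠ 0.28
Standard error: SE = √(p₀(1-p₀)/n) = √(0.28×0.72/374) = 0.023217
z-statistic: z = (p̂ - p₀)/SE = (0.377 - 0.28)/0.023217 = 4.1780
Critical value: z_0.005 = ±2.576
p-value < 0.0001
Decision: reject H₀ at α = 0.01

Answer: z = 4.1780, reject H₀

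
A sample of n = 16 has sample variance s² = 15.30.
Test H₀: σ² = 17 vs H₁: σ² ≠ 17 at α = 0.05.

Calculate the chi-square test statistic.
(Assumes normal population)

Answer: χ² = 13.5000, fail to reject H₀

Derivation:
df = n - 1 = 15
χ² = (n-1)s²/σ₀² = 15×15.30/17 = 13.5000
Critical values: χ²_{0.975,15} = 6.262, χ²_{0.025,15} = 27.488
Rejection region: χ² < 6.262 or χ² > 27.488
Decision: fail to reject H₀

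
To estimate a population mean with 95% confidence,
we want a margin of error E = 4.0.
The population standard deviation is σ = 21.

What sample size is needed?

z_0.025 = 1.960
n = (z×σ/E)² = (1.960×21/4.0)²
n = 105.8841
Round up: n = 106

Answer: n = 106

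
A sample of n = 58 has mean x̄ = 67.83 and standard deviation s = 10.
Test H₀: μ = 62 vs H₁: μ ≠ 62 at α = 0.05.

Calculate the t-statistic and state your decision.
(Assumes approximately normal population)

df = n - 1 = 57
SE = s/√n = 10/√58 = 1.3131
t = (x̄ - μ₀)/SE = (67.83 - 62)/1.3131 = 4.4399
Critical value: t_{0.025,57} = ±2.002
p-value < 0.0001
Decision: reject H₀

Answer: t = 4.4399, reject H₀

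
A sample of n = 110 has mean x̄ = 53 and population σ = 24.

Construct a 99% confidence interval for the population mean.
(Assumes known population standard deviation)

Confidence level: 99%, α = 0.01
z_0.005 = 2.576
SE = σ/√n = 24/√110 = 2.2883
Margin of error = 2.576 × 2.2883 = 5.8947
CI: x̄ ± margin = 53 ± 5.8947
CI: (47.1053, 58.8947)

Answer: (47.1053, 58.8947)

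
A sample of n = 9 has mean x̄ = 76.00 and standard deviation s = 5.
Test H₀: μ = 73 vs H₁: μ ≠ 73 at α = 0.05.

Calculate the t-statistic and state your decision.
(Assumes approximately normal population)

Answer: t = 1.8000, fail to reject H₀

Derivation:
df = n - 1 = 8
SE = s/√n = 5/√9 = 1.6667
t = (x̄ - μ₀)/SE = (76.00 - 73)/1.6667 = 1.8000
Critical value: t_{0.025,8} = ±2.306
p-value ≈ 0.1096
Decision: fail to reject H₀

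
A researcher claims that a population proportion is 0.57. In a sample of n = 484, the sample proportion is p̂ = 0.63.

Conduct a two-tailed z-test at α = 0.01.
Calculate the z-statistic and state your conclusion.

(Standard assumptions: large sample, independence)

Answer: z = 2.6663, reject H₀

Derivation:
H₀: p = 0.57, H₁: p ≠ 0.57
Standard error: SE = √(p₀(1-p₀)/n) = √(0.57×0.43/484) = 0.022503
z-statistic: z = (p̂ - p₀)/SE = (0.63 - 0.57)/0.022503 = 2.6663
Critical value: z_0.005 = ±2.576
p-value = 0.0077
Decision: reject H₀ at α = 0.01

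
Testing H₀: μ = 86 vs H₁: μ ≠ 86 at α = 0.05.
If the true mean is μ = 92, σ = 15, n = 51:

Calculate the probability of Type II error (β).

Answer: β ≈ 0.1850

Derivation:
SE = σ/√n = 15/√51 = 2.1004
Critical values: μ₀ ± z_0.025×SE = 86 ± 1.960×2.1004
Acceptance region: (81.8832, 90.1168)
Under H₁ (μ = 92): z_high = (90.1168 - 92)/2.1004 = -0.8966, z_low = (81.8832 - 92)/2.1004 = -4.8166
β = P(not reject | H₁) = Φ(-0.8966) - Φ(-4.8166) ≈ 0.1850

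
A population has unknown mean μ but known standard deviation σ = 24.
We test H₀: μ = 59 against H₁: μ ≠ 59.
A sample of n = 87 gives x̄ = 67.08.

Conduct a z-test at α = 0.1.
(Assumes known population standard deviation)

Standard error: SE = σ/√n = 24/√87 = 2.5731
z-statistic: z = (x̄ - μ₀)/SE = (67.08 - 59)/2.5731 = 3.1402
Critical value: ±1.645
p-value = 0.0017
Decision: reject H₀

Answer: z = 3.1402, reject H₀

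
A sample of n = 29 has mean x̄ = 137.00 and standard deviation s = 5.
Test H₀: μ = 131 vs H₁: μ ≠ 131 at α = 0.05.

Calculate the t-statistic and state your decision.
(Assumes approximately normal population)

df = n - 1 = 28
SE = s/√n = 5/√29 = 0.9285
t = (x̄ - μ₀)/SE = (137.00 - 131)/0.9285 = 6.4620
Critical value: t_{0.025,28} = ±2.048
p-value < 0.0001
Decision: reject H₀

Answer: t = 6.4620, reject H₀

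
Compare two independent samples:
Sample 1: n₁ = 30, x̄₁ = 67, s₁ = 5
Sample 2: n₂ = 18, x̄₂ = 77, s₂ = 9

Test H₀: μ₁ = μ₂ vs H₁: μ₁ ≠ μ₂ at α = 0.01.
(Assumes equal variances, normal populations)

Answer: t = -4.9618, reject H₀

Derivation:
Pooled variance: s²_p = [29×5² + 17×9²]/(46) = 45.6957
s_p = 6.7599
SE = s_p×√(1/n₁ + 1/n₂) = 6.7599×√(1/30 + 1/18) = 2.0154
t = (x̄₁ - x̄₂)/SE = (67 - 77)/2.0154 = -4.9618
df = 46, t-critical = ±2.687
Decision: reject H₀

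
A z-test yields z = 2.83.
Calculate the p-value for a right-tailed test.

For z = 2.83:
p = P(Z > 2.83) = 1 - Φ(2.83) = 0.0023

Answer: p-value ≈ 0.0023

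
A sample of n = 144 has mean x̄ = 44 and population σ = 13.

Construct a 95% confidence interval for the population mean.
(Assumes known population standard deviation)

Answer: (41.8767, 46.1233)

Derivation:
Confidence level: 95%, α = 0.05
z_0.025 = 1.960
SE = σ/√n = 13/√144 = 1.0833
Margin of error = 1.960 × 1.0833 = 2.1233
CI: x̄ ± margin = 44 ± 2.1233
CI: (41.8767, 46.1233)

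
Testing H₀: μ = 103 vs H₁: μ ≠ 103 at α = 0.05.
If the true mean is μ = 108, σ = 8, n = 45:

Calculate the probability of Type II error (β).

SE = σ/√n = 8/√45 = 1.1926
Critical values: μ₀ ± z_0.025×SE = 103 ± 1.960×1.1926
Acceptance region: (100.6625, 105.3375)
Under H₁ (μ = 108): z_high = (105.3375 - 108)/1.1926 = -2.2325, z_low = (100.6625 - 108)/1.1926 = -6.1525
β = P(not reject | H₁) = Φ(-2.2325) - Φ(-6.1525) ≈ 0.0128

Answer: β ≈ 0.0128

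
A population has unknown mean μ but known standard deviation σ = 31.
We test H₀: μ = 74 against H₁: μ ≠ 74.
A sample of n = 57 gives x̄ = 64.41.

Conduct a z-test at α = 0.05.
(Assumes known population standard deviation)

Standard error: SE = σ/√n = 31/√57 = 4.1061
z-statistic: z = (x̄ - μ₀)/SE = (64.41 - 74)/4.1061 = -2.3355
Critical value: ±1.960
p-value = 0.0195
Decision: reject H₀

Answer: z = -2.3355, reject H₀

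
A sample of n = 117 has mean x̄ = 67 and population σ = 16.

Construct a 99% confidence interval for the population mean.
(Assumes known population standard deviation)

Answer: (63.1896, 70.8104)

Derivation:
Confidence level: 99%, α = 0.01
z_0.005 = 2.576
SE = σ/√n = 16/√117 = 1.4792
Margin of error = 2.576 × 1.4792 = 3.8104
CI: x̄ ± margin = 67 ± 3.8104
CI: (63.1896, 70.8104)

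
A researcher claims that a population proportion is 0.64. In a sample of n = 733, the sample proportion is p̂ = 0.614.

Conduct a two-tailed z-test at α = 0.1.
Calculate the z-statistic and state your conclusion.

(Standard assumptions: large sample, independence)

H₀: p = 0.64, H₁: p ≠ 0.64
Standard error: SE = √(p₀(1-p₀)/n) = √(0.64×0.36/733) = 0.017729
z-statistic: z = (p̂ - p₀)/SE = (0.614 - 0.64)/0.017729 = -1.4665
Critical value: z_0.05 = ±1.645
p-value = 0.1425
Decision: fail to reject H₀ at α = 0.1

Answer: z = -1.4665, fail to reject H₀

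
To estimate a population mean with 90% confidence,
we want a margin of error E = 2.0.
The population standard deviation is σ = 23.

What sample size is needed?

z_0.05 = 1.645
n = (z×σ/E)² = (1.645×23/2.0)²
n = 357.8718
Round up: n = 358

Answer: n = 358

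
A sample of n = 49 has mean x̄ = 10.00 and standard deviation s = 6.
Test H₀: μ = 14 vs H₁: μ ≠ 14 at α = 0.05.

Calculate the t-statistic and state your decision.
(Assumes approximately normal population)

df = n - 1 = 48
SE = s/√n = 6/√49 = 0.8571
t = (x̄ - μ₀)/SE = (10.00 - 14)/0.8571 = -4.6669
Critical value: t_{0.025,48} = ±2.011
p-value < 0.0001
Decision: reject H₀

Answer: t = -4.6669, reject H₀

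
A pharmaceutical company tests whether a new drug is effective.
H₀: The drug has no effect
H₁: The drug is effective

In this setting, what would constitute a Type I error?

Type I error: rejecting H₀ when it is actually true (false positive).
Type II error: failing to reject H₀ when H₁ is actually true (false negative).

Answer: Concluding the drug is effective when it actually has no effect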